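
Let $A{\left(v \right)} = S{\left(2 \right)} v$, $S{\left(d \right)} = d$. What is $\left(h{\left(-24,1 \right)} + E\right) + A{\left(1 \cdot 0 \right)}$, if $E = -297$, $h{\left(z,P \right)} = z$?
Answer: $-321$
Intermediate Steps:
$A{\left(v \right)} = 2 v$
$\left(h{\left(-24,1 \right)} + E\right) + A{\left(1 \cdot 0 \right)} = \left(-24 - 297\right) + 2 \cdot 1 \cdot 0 = -321 + 2 \cdot 0 = -321 + 0 = -321$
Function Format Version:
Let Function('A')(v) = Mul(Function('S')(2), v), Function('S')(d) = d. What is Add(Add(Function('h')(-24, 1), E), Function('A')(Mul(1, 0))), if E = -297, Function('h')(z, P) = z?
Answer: -321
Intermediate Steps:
Function('A')(v) = Mul(2, v)
Add(Add(Function('h')(-24, 1), E), Function('A')(Mul(1, 0))) = Add(Add(-24, -297), Mul(2, Mul(1, 0))) = Add(-321, Mul(2, 0)) = Add(-321, 0) = -321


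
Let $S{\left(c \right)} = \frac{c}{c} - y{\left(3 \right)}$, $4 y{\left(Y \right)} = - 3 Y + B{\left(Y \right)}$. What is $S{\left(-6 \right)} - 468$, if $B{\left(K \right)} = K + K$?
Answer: $- \frac{1865}{4} \approx -466.25$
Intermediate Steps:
$B{\left(K \right)} = 2 K$
$y{\left(Y \right)} = - \frac{Y}{4}$ ($y{\left(Y \right)} = \frac{- 3 Y + 2 Y}{4} = \frac{\left(-1\right) Y}{4} = - \frac{Y}{4}$)
$S{\left(c \right)} = \frac{7}{4}$ ($S{\left(c \right)} = \frac{c}{c} - \left(- \frac{1}{4}\right) 3 = 1 - - \frac{3}{4} = 1 + \frac{3}{4} = \frac{7}{4}$)
$S{\left(-6 \right)} - 468 = \frac{7}{4} - 468 = - \frac{1865}{4}$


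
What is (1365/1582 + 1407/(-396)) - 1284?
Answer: -19192271/14916 ≈ -1286.7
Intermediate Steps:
(1365/1582 + 1407/(-396)) - 1284 = (1365*(1/1582) + 1407*(-1/396)) - 1284 = (195/226 - 469/132) - 1284 = -40127/14916 - 1284 = -19192271/14916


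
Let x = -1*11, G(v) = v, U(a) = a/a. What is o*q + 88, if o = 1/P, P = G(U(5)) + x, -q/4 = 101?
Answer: 642/5 ≈ 128.40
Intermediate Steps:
U(a) = 1
q = -404 (q = -4*101 = -404)
x = -11
P = -10 (P = 1 - 11 = -10)
o = -⅒ (o = 1/(-10) = -⅒ ≈ -0.10000)
o*q + 88 = -⅒*(-404) + 88 = 202/5 + 88 = 642/5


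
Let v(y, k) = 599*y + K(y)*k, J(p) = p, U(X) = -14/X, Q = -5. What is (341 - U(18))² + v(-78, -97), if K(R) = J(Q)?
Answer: 5716579/81 ≈ 70575.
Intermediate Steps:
K(R) = -5
v(y, k) = -5*k + 599*y (v(y, k) = 599*y - 5*k = -5*k + 599*y)
(341 - U(18))² + v(-78, -97) = (341 - (-14)/18)² + (-5*(-97) + 599*(-78)) = (341 - (-14)/18)² + (485 - 46722) = (341 - 1*(-7/9))² - 46237 = (341 + 7/9)² - 46237 = (3076/9)² - 46237 = 9461776/81 - 46237 = 5716579/81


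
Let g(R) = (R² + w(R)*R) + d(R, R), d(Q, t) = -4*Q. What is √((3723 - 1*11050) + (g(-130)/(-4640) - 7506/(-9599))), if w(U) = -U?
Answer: I*√2700215699829/19198 ≈ 85.594*I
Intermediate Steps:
g(R) = -4*R (g(R) = (R² + (-R)*R) - 4*R = (R² - R²) - 4*R = 0 - 4*R = -4*R)
√((3723 - 1*11050) + (g(-130)/(-4640) - 7506/(-9599))) = √((3723 - 1*11050) + (-4*(-130)/(-4640) - 7506/(-9599))) = √((3723 - 11050) + (520*(-1/4640) - 7506*(-1/9599))) = √(-7327 + (-13/116 + 7506/9599)) = √(-7327 + 25721/38396) = √(-281301771/38396) = I*√2700215699829/19198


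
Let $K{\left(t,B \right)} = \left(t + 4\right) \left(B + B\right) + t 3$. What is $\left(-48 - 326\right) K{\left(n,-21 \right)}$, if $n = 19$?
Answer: $339966$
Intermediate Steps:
$K{\left(t,B \right)} = 3 t + 2 B \left(4 + t\right)$ ($K{\left(t,B \right)} = \left(4 + t\right) 2 B + 3 t = 2 B \left(4 + t\right) + 3 t = 3 t + 2 B \left(4 + t\right)$)
$\left(-48 - 326\right) K{\left(n,-21 \right)} = \left(-48 - 326\right) \left(3 \cdot 19 + 8 \left(-21\right) + 2 \left(-21\right) 19\right) = - 374 \left(57 - 168 - 798\right) = \left(-374\right) \left(-909\right) = 339966$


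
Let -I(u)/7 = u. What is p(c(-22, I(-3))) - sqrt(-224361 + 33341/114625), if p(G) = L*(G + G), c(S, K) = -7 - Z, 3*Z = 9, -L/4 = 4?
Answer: 320 - 2*I*sqrt(601602207715)/3275 ≈ 320.0 - 473.67*I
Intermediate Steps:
L = -16 (L = -4*4 = -16)
Z = 3 (Z = (1/3)*9 = 3)
I(u) = -7*u
c(S, K) = -10 (c(S, K) = -7 - 1*3 = -7 - 3 = -10)
p(G) = -32*G (p(G) = -16*(G + G) = -32*G)
p(c(-22, I(-3))) - sqrt(-224361 + 33341/114625) = -32*(-10) - sqrt(-224361 + 33341/114625) = 320 - sqrt(-224361 + 33341*(1/114625)) = 320 - sqrt(-224361 + 4763/16375) = 320 - sqrt(-3673906612/16375) = 320 - 2*I*sqrt(601602207715)/3275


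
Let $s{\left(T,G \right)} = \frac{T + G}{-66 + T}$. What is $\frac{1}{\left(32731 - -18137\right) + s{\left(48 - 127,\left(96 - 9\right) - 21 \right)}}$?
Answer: $\frac{145}{7375873} \approx 1.9659 \cdot 10^{-5}$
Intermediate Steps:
$s{\left(T,G \right)} = \frac{G + T}{-66 + T}$
$\frac{1}{\left(32731 - -18137\right) + s{\left(48 - 127,\left(96 - 9\right) - 21 \right)}} = \frac{1}{\left(32731 - -18137\right) + \frac{\left(\left(96 - 9\right) - 21\right) + \left(48 - 127\right)}{-66 + \left(48 - 127\right)}} = \frac{1}{\left(32731 + 18137\right) + \frac{\left(87 - 21\right) + \left(48 - 127\right)}{-66 + \left(48 - 127\right)}} = \frac{1}{50868 + \frac{66 - 79}{-66 - 79}} = \frac{1}{50868 + \frac{1}{-145} \left(-13\right)} = \frac{1}{50868 - - \frac{13}{145}} = \frac{1}{50868 + \frac{13}{145}} = \frac{1}{\frac{7375873}{145}} = \frac{145}{7375873}$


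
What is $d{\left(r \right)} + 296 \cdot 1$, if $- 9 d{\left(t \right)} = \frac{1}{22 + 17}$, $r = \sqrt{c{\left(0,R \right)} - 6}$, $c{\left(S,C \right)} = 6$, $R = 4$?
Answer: $\frac{103895}{351} \approx 296.0$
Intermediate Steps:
$r = 0$ ($r = \sqrt{6 - 6} = \sqrt{0} = 0$)
$d{\left(t \right)} = - \frac{1}{351}$ ($d{\left(t \right)} = - \frac{1}{9 \left(22 + 17\right)} = - \frac{1}{9 \cdot 39} = \left(- \frac{1}{9}\right) \frac{1}{39} = - \frac{1}{351}$)
$d{\left(r \right)} + 296 \cdot 1 = - \frac{1}{351} + 296 \cdot 1 = - \frac{1}{351} + 296 = \frac{103895}{351}$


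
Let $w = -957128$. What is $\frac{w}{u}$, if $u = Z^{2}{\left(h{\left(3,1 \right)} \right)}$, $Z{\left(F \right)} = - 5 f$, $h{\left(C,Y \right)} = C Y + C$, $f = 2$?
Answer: $- \frac{239282}{25} \approx -9571.3$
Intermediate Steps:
$h{\left(C,Y \right)} = C + C Y$
$Z{\left(F \right)} = -10$ ($Z{\left(F \right)} = \left(-5\right) 2 = -10$)
$u = 100$ ($u = \left(-10\right)^{2} = 100$)
$\frac{w}{u} = - \frac{957128}{100} = \left(-957128\right) \frac{1}{100} = - \frac{239282}{25}$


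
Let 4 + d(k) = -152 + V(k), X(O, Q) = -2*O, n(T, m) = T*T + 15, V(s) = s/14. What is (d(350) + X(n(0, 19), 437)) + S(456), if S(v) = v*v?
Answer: 207775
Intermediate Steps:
V(s) = s/14 (V(s) = s*(1/14) = s/14)
n(T, m) = 15 + T² (n(T, m) = T² + 15 = 15 + T²)
d(k) = -156 + k/14 (d(k) = -4 + (-152 + k/14) = -156 + k/14)
S(v) = v²
(d(350) + X(n(0, 19), 437)) + S(456) = ((-156 + (1/14)*350) - 2*(15 + 0²)) + 456² = ((-156 + 25) - 2*(15 + 0)) + 207936 = (-131 - 2*15) + 207936 = (-131 - 30) + 207936 = -161 + 207936 = 207775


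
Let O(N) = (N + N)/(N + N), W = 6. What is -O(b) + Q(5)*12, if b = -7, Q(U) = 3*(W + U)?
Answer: 395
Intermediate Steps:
Q(U) = 18 + 3*U (Q(U) = 3*(6 + U) = 18 + 3*U)
O(N) = 1 (O(N) = (2*N)/((2*N)) = (2*N)*(1/(2*N)) = 1)
-O(b) + Q(5)*12 = -1*1 + (18 + 3*5)*12 = -1 + (18 + 15)*12 = -1 + 33*12 = -1 + 396 = 395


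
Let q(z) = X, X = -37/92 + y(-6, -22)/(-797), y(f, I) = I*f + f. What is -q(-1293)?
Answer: 41081/73324 ≈ 0.56027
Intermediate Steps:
y(f, I) = f + I*f
X = -41081/73324 (X = -37/92 - 6*(1 - 22)/(-797) = -37*1/92 - 6*(-21)*(-1/797) = -37/92 + 126*(-1/797) = -37/92 - 126/797 = -41081/73324 ≈ -0.56027)
q(z) = -41081/73324
-q(-1293) = -1*(-41081/73324) = 41081/73324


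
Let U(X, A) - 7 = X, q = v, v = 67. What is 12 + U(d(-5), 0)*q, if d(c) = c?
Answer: 146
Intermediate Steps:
q = 67
U(X, A) = 7 + X
12 + U(d(-5), 0)*q = 12 + (7 - 5)*67 = 12 + 2*67 = 12 + 134 = 146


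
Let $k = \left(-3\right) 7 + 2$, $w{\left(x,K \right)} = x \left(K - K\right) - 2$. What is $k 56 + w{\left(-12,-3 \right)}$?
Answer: $-1066$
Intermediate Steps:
$w{\left(x,K \right)} = -2$ ($w{\left(x,K \right)} = x 0 - 2 = 0 - 2 = -2$)
$k = -19$ ($k = -21 + 2 = -19$)
$k 56 + w{\left(-12,-3 \right)} = \left(-19\right) 56 - 2 = -1064 - 2 = -1066$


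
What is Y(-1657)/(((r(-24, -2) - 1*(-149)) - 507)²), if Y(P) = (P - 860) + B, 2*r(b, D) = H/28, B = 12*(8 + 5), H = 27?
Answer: -7404096/400840441 ≈ -0.018471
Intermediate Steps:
B = 156 (B = 12*13 = 156)
r(b, D) = 27/56 (r(b, D) = (27/28)/2 = (27*(1/28))/2 = (½)*(27/28) = 27/56)
Y(P) = -704 + P (Y(P) = (P - 860) + 156 = (-860 + P) + 156 = -704 + P)
Y(-1657)/(((r(-24, -2) - 1*(-149)) - 507)²) = (-704 - 1657)/(((27/56 - 1*(-149)) - 507)²) = -2361/((27/56 + 149) - 507)² = -2361/(8371/56 - 507)² = -2361/((-20021/56)²) = -2361/400840441/3136 = -2361*3136/400840441 = -7404096/400840441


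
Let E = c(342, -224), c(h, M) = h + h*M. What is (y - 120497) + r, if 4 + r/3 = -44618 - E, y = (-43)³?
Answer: -105072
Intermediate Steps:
y = -79507
c(h, M) = h + M*h
E = -76266 (E = 342*(1 - 224) = 342*(-223) = -76266)
r = 94932 (r = -12 + 3*(-44618 - 1*(-76266)) = -12 + 3*(-44618 + 76266) = -12 + 3*31648 = -12 + 94944 = 94932)
(y - 120497) + r = (-79507 - 120497) + 94932 = -200004 + 94932 = -105072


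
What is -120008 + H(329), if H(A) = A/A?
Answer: -120007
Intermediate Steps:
H(A) = 1
-120008 + H(329) = -120008 + 1 = -120007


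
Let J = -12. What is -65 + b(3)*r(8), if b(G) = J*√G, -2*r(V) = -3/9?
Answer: -65 - 2*√3 ≈ -68.464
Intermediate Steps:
r(V) = ⅙ (r(V) = -(-3)/(2*9) = -½*(-⅓) = ⅙)
b(G) = -12*√G
-65 + b(3)*r(8) = -65 - 12*√3*(⅙) = -65 - 2*√3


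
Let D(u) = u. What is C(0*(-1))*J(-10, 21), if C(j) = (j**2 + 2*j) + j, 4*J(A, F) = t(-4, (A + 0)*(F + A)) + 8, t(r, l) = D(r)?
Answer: 0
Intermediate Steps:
t(r, l) = r
J(A, F) = 1 (J(A, F) = (-4 + 8)/4 = (1/4)*4 = 1)
C(j) = j**2 + 3*j
C(0*(-1))*J(-10, 21) = ((0*(-1))*(3 + 0*(-1)))*1 = (0*(3 + 0))*1 = (0*3)*1 = 0*1 = 0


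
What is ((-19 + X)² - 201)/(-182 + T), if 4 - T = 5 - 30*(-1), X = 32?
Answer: 32/213 ≈ 0.15023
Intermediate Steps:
T = -31 (T = 4 - (5 - 30*(-1)) = 4 - (5 + 30) = 4 - 1*35 = 4 - 35 = -31)
((-19 + X)² - 201)/(-182 + T) = ((-19 + 32)² - 201)/(-182 - 31) = (13² - 201)/(-213) = (169 - 201)*(-1/213) = -32*(-1/213) = 32/213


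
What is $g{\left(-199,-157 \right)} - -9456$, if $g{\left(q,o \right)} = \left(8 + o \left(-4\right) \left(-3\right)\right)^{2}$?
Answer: $3528832$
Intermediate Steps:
$g{\left(q,o \right)} = \left(8 + 12 o\right)^{2}$ ($g{\left(q,o \right)} = \left(8 + - 4 o \left(-3\right)\right)^{2} = \left(8 + 12 o\right)^{2}$)
$g{\left(-199,-157 \right)} - -9456 = 16 \left(2 + 3 \left(-157\right)\right)^{2} - -9456 = 16 \left(2 - 471\right)^{2} + 9456 = 16 \left(-469\right)^{2} + 9456 = 16 \cdot 219961 + 9456 = 3519376 + 9456 = 3528832$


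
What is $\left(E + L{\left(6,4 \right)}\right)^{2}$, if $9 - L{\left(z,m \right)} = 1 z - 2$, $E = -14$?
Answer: $81$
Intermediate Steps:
$L{\left(z,m \right)} = 11 - z$ ($L{\left(z,m \right)} = 9 - \left(1 z - 2\right) = 9 - \left(z - 2\right) = 9 - \left(-2 + z\right) = 11 - z$)
$\left(E + L{\left(6,4 \right)}\right)^{2} = \left(-14 + \left(11 - 6\right)\right)^{2} = \left(-14 + 5\right)^{2} = \left(-9\right)^{2} = 81$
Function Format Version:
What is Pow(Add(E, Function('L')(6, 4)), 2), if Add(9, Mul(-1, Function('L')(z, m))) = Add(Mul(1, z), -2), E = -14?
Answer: 81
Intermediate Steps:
Function('L')(z, m) = Add(11, Mul(-1, z)) (Function('L')(z, m) = Add(9, Mul(-1, Add(Mul(1, z), -2))) = Add(9, Mul(-1, Add(z, -2))) = Add(9, Mul(-1, Add(-2, z))) = Add(9, Add(2, Mul(-1, z))) = Add(11, Mul(-1, z)))
Pow(Add(E, Function('L')(6, 4)), 2) = Pow(Add(-14, Add(11, Mul(-1, 6))), 2) = Pow(Add(-14, Add(11, -6)), 2) = Pow(Add(-14, 5), 2) = Pow(-9, 2) = 81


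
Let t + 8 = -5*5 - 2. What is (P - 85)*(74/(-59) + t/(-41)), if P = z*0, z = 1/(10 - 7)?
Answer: 82365/2419 ≈ 34.049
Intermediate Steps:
t = -35 (t = -8 + (-5*5 - 2) = -8 + (-25 - 2) = -8 - 27 = -35)
z = ⅓ (z = 1/3 = ⅓ ≈ 0.33333)
P = 0 (P = (⅓)*0 = 0)
(P - 85)*(74/(-59) + t/(-41)) = (0 - 85)*(74/(-59) - 35/(-41)) = -85*(74*(-1/59) - 35*(-1/41)) = -85*(-74/59 + 35/41) = -85*(-969/2419) = 82365/2419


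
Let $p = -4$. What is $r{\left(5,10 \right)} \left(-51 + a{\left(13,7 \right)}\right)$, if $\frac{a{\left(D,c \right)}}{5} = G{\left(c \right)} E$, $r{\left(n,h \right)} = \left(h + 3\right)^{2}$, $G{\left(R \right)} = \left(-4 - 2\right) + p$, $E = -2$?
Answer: $8281$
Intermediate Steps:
$G{\left(R \right)} = -10$ ($G{\left(R \right)} = \left(-4 - 2\right) - 4 = -6 - 4 = -10$)
$r{\left(n,h \right)} = \left(3 + h\right)^{2}$
$a{\left(D,c \right)} = 100$ ($a{\left(D,c \right)} = 5 \left(\left(-10\right) \left(-2\right)\right) = 5 \cdot 20 = 100$)
$r{\left(5,10 \right)} \left(-51 + a{\left(13,7 \right)}\right) = \left(3 + 10\right)^{2} \left(-51 + 100\right) = 13^{2} \cdot 49 = 169 \cdot 49 = 8281$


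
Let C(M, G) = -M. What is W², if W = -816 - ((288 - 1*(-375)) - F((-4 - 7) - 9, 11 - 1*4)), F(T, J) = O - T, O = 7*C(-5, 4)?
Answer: 2027776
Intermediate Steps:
O = 35 (O = 7*(-1*(-5)) = 7*5 = 35)
F(T, J) = 35 - T
W = -1424 (W = -816 - ((288 - 1*(-375)) - (35 - ((-4 - 7) - 9))) = -816 - ((288 + 375) - (35 - (-11 - 9))) = -816 - (663 - (35 - 1*(-20))) = -816 - (663 - (35 + 20)) = -816 - (663 - 1*55) = -816 - (663 - 55) = -816 - 1*608 = -816 - 608 = -1424)
W² = (-1424)² = 2027776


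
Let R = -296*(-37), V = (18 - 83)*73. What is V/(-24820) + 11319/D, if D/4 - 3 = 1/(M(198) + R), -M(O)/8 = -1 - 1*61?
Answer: 2203304989/2335460 ≈ 943.41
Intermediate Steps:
M(O) = 496 (M(O) = -8*(-1 - 1*61) = -8*(-1 - 61) = -8*(-62) = 496)
V = -4745 (V = -65*73 = -4745)
R = 10952
D = 34345/2862 (D = 12 + 4/(496 + 10952) = 12 + 4/11448 = 12 + 4*(1/11448) = 12 + 1/2862 = 34345/2862 ≈ 12.000)
V/(-24820) + 11319/D = -4745/(-24820) + 11319/(34345/2862) = -4745*(-1/24820) + 11319*(2862/34345) = 13/68 + 32394978/34345 = 2203304989/2335460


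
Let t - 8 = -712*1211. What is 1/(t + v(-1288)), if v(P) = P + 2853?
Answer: -1/860659 ≈ -1.1619e-6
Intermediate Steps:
v(P) = 2853 + P
t = -862224 (t = 8 - 712*1211 = 8 - 862232 = -862224)
1/(t + v(-1288)) = 1/(-862224 + (2853 - 1288)) = 1/(-862224 + 1565) = 1/(-860659) = -1/860659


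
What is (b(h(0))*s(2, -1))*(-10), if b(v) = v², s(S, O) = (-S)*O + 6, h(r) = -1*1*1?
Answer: -80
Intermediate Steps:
h(r) = -1 (h(r) = -1*1 = -1)
s(S, O) = 6 - O*S (s(S, O) = -O*S + 6 = 6 - O*S)
(b(h(0))*s(2, -1))*(-10) = ((-1)²*(6 - 1*(-1)*2))*(-10) = (1*(6 + 2))*(-10) = (1*8)*(-10) = 8*(-10) = -80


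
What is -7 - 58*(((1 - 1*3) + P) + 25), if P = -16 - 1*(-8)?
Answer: -877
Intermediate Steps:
P = -8 (P = -16 + 8 = -8)
-7 - 58*(((1 - 1*3) + P) + 25) = -7 - 58*(((1 - 1*3) - 8) + 25) = -7 - 58*(((1 - 3) - 8) + 25) = -7 - 58*((-2 - 8) + 25) = -7 - 58*(-10 + 25) = -7 - 58*15 = -7 - 870 = -877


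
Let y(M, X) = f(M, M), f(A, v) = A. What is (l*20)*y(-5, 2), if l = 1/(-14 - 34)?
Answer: 25/12 ≈ 2.0833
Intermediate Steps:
y(M, X) = M
l = -1/48 (l = 1/(-48) = -1/48 ≈ -0.020833)
(l*20)*y(-5, 2) = -1/48*20*(-5) = -5/12*(-5) = 25/12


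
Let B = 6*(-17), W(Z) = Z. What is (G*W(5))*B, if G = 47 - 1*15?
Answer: -16320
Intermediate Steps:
G = 32 (G = 47 - 15 = 32)
B = -102
(G*W(5))*B = (32*5)*(-102) = 160*(-102) = -16320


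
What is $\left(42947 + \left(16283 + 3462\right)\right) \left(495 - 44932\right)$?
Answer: $-2785844404$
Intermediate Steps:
$\left(42947 + \left(16283 + 3462\right)\right) \left(495 - 44932\right) = \left(42947 + 19745\right) \left(-44437\right) = 62692 \left(-44437\right) = -2785844404$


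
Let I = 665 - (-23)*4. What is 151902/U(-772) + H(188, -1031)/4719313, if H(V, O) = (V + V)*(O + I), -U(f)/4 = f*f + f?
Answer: -160359594613/1872661152904 ≈ -0.085632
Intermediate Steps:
I = 757 (I = 665 - 1*(-92) = 665 + 92 = 757)
U(f) = -4*f - 4*f² (U(f) = -4*(f*f + f) = -4*(f² + f) = -4*(f + f²) = -4*f - 4*f²)
H(V, O) = 2*V*(757 + O) (H(V, O) = (V + V)*(O + 757) = (2*V)*(757 + O) = 2*V*(757 + O))
151902/U(-772) + H(188, -1031)/4719313 = 151902/((-4*(-772)*(1 - 772))) + (2*188*(757 - 1031))/4719313 = 151902/((-4*(-772)*(-771))) + (2*188*(-274))*(1/4719313) = 151902/(-2380848) - 103024*1/4719313 = 151902*(-1/2380848) - 103024/4719313 = -25317/396808 - 103024/4719313 = -160359594613/1872661152904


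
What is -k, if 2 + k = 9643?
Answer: -9641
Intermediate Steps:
k = 9641 (k = -2 + 9643 = 9641)
-k = -1*9641 = -9641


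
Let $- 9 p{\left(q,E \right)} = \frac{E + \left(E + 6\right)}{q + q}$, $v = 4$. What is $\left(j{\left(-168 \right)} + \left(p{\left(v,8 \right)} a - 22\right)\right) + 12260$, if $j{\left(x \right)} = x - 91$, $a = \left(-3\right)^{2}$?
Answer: $\frac{47905}{4} \approx 11976.0$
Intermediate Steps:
$a = 9$
$p{\left(q,E \right)} = - \frac{6 + 2 E}{18 q}$ ($p{\left(q,E \right)} = - \frac{\left(E + \left(E + 6\right)\right) \frac{1}{q + q}}{9} = - \frac{\left(E + \left(6 + E\right)\right) \frac{1}{2 q}}{9} = - \frac{\left(6 + 2 E\right) \frac{1}{2 q}}{9} = - \frac{\frac{1}{2} \frac{1}{q} \left(6 + 2 E\right)}{9} = - \frac{6 + 2 E}{18 q}$)
$j{\left(x \right)} = -91 + x$
$\left(j{\left(-168 \right)} + \left(p{\left(v,8 \right)} a - 22\right)\right) + 12260 = \left(\left(-91 - 168\right) - \left(22 - \frac{-3 - 8}{9 \cdot 4} \cdot 9\right)\right) + 12260 = \left(-259 - \left(22 - \frac{1}{9} \cdot \frac{1}{4} \left(-3 - 8\right) 9\right)\right) + 12260 = \left(-259 - \left(22 - \frac{1}{9} \cdot \frac{1}{4} \left(-11\right) 9\right)\right) + 12260 = \left(-259 - \frac{99}{4}\right) + 12260 = - \frac{1135}{4} + 12260 = \frac{47905}{4}$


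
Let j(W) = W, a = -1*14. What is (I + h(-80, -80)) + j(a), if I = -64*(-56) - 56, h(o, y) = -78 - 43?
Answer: 3393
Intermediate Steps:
a = -14
h(o, y) = -121
I = 3528 (I = 3584 - 56 = 3528)
(I + h(-80, -80)) + j(a) = (3528 - 121) - 14 = 3407 - 14 = 3393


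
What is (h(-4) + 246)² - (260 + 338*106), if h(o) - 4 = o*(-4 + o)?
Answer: 43436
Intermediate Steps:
h(o) = 4 + o*(-4 + o)
(h(-4) + 246)² - (260 + 338*106) = ((4 + (-4)² - 4*(-4)) + 246)² - (260 + 338*106) = ((4 + 16 + 16) + 246)² - (260 + 35828) = (36 + 246)² - 1*36088 = 282² - 36088 = 79524 - 36088 = 43436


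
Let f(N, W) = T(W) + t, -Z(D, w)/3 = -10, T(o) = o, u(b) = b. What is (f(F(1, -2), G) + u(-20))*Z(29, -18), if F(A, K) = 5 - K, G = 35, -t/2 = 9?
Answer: -90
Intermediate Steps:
t = -18 (t = -2*9 = -18)
Z(D, w) = 30 (Z(D, w) = -3*(-10) = 30)
f(N, W) = -18 + W (f(N, W) = W - 18 = -18 + W)
(f(F(1, -2), G) + u(-20))*Z(29, -18) = ((-18 + 35) - 20)*30 = (17 - 20)*30 = -3*30 = -90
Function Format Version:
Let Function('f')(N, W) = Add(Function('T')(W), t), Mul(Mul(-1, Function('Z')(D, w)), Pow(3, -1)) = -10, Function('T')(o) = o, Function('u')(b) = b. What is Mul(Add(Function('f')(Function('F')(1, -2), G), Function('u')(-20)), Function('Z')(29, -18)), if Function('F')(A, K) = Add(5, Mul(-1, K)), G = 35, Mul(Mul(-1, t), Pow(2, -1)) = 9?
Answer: -90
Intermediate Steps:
t = -18 (t = Mul(-2, 9) = -18)
Function('Z')(D, w) = 30 (Function('Z')(D, w) = Mul(-3, -10) = 30)
Function('f')(N, W) = Add(-18, W) (Function('f')(N, W) = Add(W, -18) = Add(-18, W))
Mul(Add(Function('f')(Function('F')(1, -2), G), Function('u')(-20)), Function('Z')(29, -18)) = Mul(Add(Add(-18, 35), -20), 30) = Mul(Add(17, -20), 30) = Mul(-3, 30) = -90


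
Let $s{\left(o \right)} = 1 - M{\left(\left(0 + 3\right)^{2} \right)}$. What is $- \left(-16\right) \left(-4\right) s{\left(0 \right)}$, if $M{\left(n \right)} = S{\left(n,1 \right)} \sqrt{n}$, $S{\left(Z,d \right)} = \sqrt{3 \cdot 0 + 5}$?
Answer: $-64 + 192 \sqrt{5} \approx 365.33$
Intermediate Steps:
$S{\left(Z,d \right)} = \sqrt{5}$ ($S{\left(Z,d \right)} = \sqrt{0 + 5} = \sqrt{5}$)
$M{\left(n \right)} = \sqrt{5} \sqrt{n}$
$s{\left(o \right)} = 1 - 3 \sqrt{5}$ ($s{\left(o \right)} = 1 - \sqrt{5} \sqrt{\left(0 + 3\right)^{2}} = 1 - \sqrt{5} \sqrt{3^{2}} = 1 - \sqrt{5} \sqrt{9} = 1 - \sqrt{5} \cdot 3 = 1 - 3 \sqrt{5}$)
$- \left(-16\right) \left(-4\right) s{\left(0 \right)} = - \left(-16\right) \left(-4\right) \left(1 - 3 \sqrt{5}\right) = - 64 \left(1 - 3 \sqrt{5}\right) = - (64 - 192 \sqrt{5}) = -64 + 192 \sqrt{5}$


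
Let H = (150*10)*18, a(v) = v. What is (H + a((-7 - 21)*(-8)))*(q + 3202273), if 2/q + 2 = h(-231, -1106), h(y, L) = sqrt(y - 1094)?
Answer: 115860465813112/1329 - 272240*I*sqrt(53)/1329 ≈ 8.7179e+10 - 1491.3*I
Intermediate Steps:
h(y, L) = sqrt(-1094 + y)
q = 2/(-2 + 5*I*sqrt(53)) (q = 2/(-2 + sqrt(-1094 - 231)) = 2/(-2 + sqrt(-1325)) = 2/(-2 + 5*I*sqrt(53)) ≈ -0.0030098 - 0.054779*I)
H = 27000 (H = 1500*18 = 27000)
(H + a((-7 - 21)*(-8)))*(q + 3202273) = (27000 + (-7 - 21)*(-8))*((-4/1329 - 10*I*sqrt(53)/1329) + 3202273) = (27000 - 28*(-8))*(4255820813/1329 - 10*I*sqrt(53)/1329) = (27000 + 224)*(4255820813/1329 - 10*I*sqrt(53)/1329) = 27224*(4255820813/1329 - 10*I*sqrt(53)/1329) = 115860465813112/1329 - 272240*I*sqrt(53)/1329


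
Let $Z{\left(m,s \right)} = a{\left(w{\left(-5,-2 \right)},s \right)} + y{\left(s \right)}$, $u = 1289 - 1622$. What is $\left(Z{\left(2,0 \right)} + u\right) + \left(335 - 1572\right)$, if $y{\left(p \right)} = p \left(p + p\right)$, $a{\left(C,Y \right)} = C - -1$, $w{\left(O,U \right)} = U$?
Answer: $-1571$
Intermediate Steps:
$u = -333$
$a{\left(C,Y \right)} = 1 + C$ ($a{\left(C,Y \right)} = C + 1 = 1 + C$)
$y{\left(p \right)} = 2 p^{2}$ ($y{\left(p \right)} = p 2 p = 2 p^{2}$)
$Z{\left(m,s \right)} = -1 + 2 s^{2}$ ($Z{\left(m,s \right)} = \left(1 - 2\right) + 2 s^{2} = -1 + 2 s^{2}$)
$\left(Z{\left(2,0 \right)} + u\right) + \left(335 - 1572\right) = \left(\left(-1 + 2 \cdot 0^{2}\right) - 333\right) + \left(335 - 1572\right) = \left(\left(-1 + 2 \cdot 0\right) - 333\right) + \left(335 - 1572\right) = \left(\left(-1 + 0\right) - 333\right) - 1237 = \left(-1 - 333\right) - 1237 = -334 - 1237 = -1571$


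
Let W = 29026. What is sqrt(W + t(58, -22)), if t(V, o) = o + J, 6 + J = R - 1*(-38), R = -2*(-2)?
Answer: 44*sqrt(15) ≈ 170.41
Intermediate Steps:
R = 4
J = 36 (J = -6 + (4 - 1*(-38)) = -6 + (4 + 38) = -6 + 42 = 36)
t(V, o) = 36 + o (t(V, o) = o + 36 = 36 + o)
sqrt(W + t(58, -22)) = sqrt(29026 + (36 - 22)) = sqrt(29026 + 14) = sqrt(29040) = 44*sqrt(15)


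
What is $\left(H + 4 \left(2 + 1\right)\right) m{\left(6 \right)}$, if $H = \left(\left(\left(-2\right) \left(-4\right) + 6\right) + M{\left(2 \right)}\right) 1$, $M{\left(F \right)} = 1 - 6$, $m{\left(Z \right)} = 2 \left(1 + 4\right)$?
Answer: $210$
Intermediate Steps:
$m{\left(Z \right)} = 10$ ($m{\left(Z \right)} = 2 \cdot 5 = 10$)
$M{\left(F \right)} = -5$ ($M{\left(F \right)} = 1 - 6 = -5$)
$H = 9$ ($H = \left(\left(\left(-2\right) \left(-4\right) + 6\right) - 5\right) 1 = \left(\left(8 + 6\right) - 5\right) 1 = \left(14 - 5\right) 1 = 9 \cdot 1 = 9$)
$\left(H + 4 \left(2 + 1\right)\right) m{\left(6 \right)} = \left(9 + 4 \left(2 + 1\right)\right) 10 = \left(9 + 4 \cdot 3\right) 10 = \left(9 + 12\right) 10 = 21 \cdot 10 = 210$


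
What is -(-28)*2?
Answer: 56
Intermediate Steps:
-(-28)*2 = -1*(-56) = 56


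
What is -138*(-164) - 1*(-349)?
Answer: 22981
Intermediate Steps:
-138*(-164) - 1*(-349) = 22632 + 349 = 22981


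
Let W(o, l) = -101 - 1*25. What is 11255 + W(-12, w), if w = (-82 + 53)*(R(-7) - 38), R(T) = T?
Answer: 11129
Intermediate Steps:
w = 1305 (w = (-82 + 53)*(-7 - 38) = -29*(-45) = 1305)
W(o, l) = -126 (W(o, l) = -101 - 25 = -126)
11255 + W(-12, w) = 11255 - 126 = 11129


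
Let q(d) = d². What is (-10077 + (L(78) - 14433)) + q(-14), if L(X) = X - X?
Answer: -24314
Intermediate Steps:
L(X) = 0
(-10077 + (L(78) - 14433)) + q(-14) = (-10077 + (0 - 14433)) + (-14)² = (-10077 - 14433) + 196 = -24510 + 196 = -24314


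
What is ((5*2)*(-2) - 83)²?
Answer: 10609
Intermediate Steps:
((5*2)*(-2) - 83)² = (10*(-2) - 83)² = (-20 - 83)² = (-103)² = 10609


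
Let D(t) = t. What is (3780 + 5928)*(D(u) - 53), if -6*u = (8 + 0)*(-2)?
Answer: -488636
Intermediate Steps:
u = 8/3 (u = -(8 + 0)*(-2)/6 = -4*(-2)/3 = -⅙*(-16) = 8/3 ≈ 2.6667)
(3780 + 5928)*(D(u) - 53) = (3780 + 5928)*(8/3 - 53) = 9708*(-151/3) = -488636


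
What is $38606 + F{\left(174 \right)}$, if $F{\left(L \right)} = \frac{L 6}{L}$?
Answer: $38612$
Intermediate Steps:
$F{\left(L \right)} = 6$ ($F{\left(L \right)} = \frac{6 L}{L} = 6$)
$38606 + F{\left(174 \right)} = 38606 + 6 = 38612$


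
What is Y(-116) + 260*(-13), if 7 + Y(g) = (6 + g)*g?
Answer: 9373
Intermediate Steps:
Y(g) = -7 + g*(6 + g) (Y(g) = -7 + (6 + g)*g = -7 + g*(6 + g))
Y(-116) + 260*(-13) = (-7 + (-116)² + 6*(-116)) + 260*(-13) = (-7 + 13456 - 696) - 3380 = 12753 - 3380 = 9373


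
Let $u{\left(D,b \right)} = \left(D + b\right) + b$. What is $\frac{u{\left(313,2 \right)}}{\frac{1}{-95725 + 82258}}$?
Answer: $-4269039$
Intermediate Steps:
$u{\left(D,b \right)} = D + 2 b$
$\frac{u{\left(313,2 \right)}}{\frac{1}{-95725 + 82258}} = \frac{313 + 2 \cdot 2}{\frac{1}{-95725 + 82258}} = \frac{313 + 4}{\frac{1}{-13467}} = \frac{317}{- \frac{1}{13467}} = 317 \left(-13467\right) = -4269039$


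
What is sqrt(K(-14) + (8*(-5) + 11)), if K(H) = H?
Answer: I*sqrt(43) ≈ 6.5574*I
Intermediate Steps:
sqrt(K(-14) + (8*(-5) + 11)) = sqrt(-14 + (8*(-5) + 11)) = sqrt(-14 + (-40 + 11)) = sqrt(-14 - 29) = sqrt(-43) = I*sqrt(43)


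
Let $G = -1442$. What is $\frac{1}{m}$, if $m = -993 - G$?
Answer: $\frac{1}{449} \approx 0.0022272$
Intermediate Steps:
$m = 449$ ($m = -993 - -1442 = -993 + 1442 = 449$)
$\frac{1}{m} = \frac{1}{449}$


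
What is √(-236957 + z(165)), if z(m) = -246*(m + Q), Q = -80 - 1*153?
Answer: I*√220229 ≈ 469.29*I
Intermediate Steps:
Q = -233 (Q = -80 - 153 = -233)
z(m) = 57318 - 246*m (z(m) = -246*(m - 233) = -246*(-233 + m) = 57318 - 246*m)
√(-236957 + z(165)) = √(-236957 + (57318 - 246*165)) = √(-236957 + (57318 - 40590)) = √(-236957 + 16728) = √(-220229) = I*√220229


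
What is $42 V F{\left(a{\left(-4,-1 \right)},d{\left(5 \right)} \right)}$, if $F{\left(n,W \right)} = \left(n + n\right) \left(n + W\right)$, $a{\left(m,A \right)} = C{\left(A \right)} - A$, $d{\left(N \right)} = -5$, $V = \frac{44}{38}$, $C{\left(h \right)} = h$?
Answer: $0$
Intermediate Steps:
$V = \frac{22}{19}$ ($V = 44 \cdot \frac{1}{38} = \frac{22}{19} \approx 1.1579$)
$a{\left(m,A \right)} = 0$ ($a{\left(m,A \right)} = A - A = 0$)
$F{\left(n,W \right)} = 2 n \left(W + n\right)$
$42 V F{\left(a{\left(-4,-1 \right)},d{\left(5 \right)} \right)} = 42 \cdot \frac{22}{19} \cdot 2 \cdot 0 \left(-5 + 0\right) = \frac{924 \cdot 2 \cdot 0 \left(-5\right)}{19} = \frac{924}{19} \cdot 0 = 0$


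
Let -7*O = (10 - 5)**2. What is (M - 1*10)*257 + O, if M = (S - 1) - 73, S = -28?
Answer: -201513/7 ≈ -28788.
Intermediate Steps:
M = -102 (M = (-28 - 1) - 73 = -29 - 73 = -102)
O = -25/7 (O = -(10 - 5)**2/7 = -1/7*5**2 = -1/7*25 = -25/7 ≈ -3.5714)
(M - 1*10)*257 + O = (-102 - 1*10)*257 - 25/7 = (-102 - 10)*257 - 25/7 = -112*257 - 25/7 = -28784 - 25/7 = -201513/7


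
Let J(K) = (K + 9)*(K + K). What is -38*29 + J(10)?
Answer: -722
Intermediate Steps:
J(K) = 2*K*(9 + K) (J(K) = (9 + K)*(2*K) = 2*K*(9 + K))
-38*29 + J(10) = -38*29 + 2*10*(9 + 10) = -1102 + 2*10*19 = -1102 + 380 = -722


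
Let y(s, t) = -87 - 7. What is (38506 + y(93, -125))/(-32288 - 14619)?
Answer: -38412/46907 ≈ -0.81890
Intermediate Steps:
y(s, t) = -94
(38506 + y(93, -125))/(-32288 - 14619) = (38506 - 94)/(-32288 - 14619) = 38412/(-46907) = 38412*(-1/46907) = -38412/46907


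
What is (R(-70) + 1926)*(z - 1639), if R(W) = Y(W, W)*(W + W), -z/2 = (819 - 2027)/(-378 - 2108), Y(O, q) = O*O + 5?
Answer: 1395901527390/1243 ≈ 1.1230e+9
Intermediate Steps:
Y(O, q) = 5 + O² (Y(O, q) = O² + 5 = 5 + O²)
z = -1208/1243 (z = -2*(819 - 2027)/(-378 - 2108) = -(-2416)/(-2486) = -(-2416)*(-1)/2486 = -2*604/1243 = -1208/1243 ≈ -0.97184)
R(W) = 2*W*(5 + W²) (R(W) = (5 + W²)*(W + W) = (5 + W²)*(2*W) = 2*W*(5 + W²))
(R(-70) + 1926)*(z - 1639) = (2*(-70)*(5 + (-70)²) + 1926)*(-1208/1243 - 1639) = (2*(-70)*(5 + 4900) + 1926)*(-2038485/1243) = (2*(-70)*4905 + 1926)*(-2038485/1243) = (-686700 + 1926)*(-2038485/1243) = -684774*(-2038485/1243) = 1395901527390/1243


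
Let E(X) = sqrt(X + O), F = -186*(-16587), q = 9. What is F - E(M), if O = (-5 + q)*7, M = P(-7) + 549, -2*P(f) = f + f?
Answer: 3085182 - 2*sqrt(146) ≈ 3.0852e+6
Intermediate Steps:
P(f) = -f (P(f) = -(f + f)/2 = -f)
M = 556 (M = -1*(-7) + 549 = 7 + 549 = 556)
F = 3085182
O = 28 (O = (-5 + 9)*7 = 4*7 = 28)
E(X) = sqrt(28 + X) (E(X) = sqrt(X + 28) = sqrt(28 + X))
F - E(M) = 3085182 - sqrt(28 + 556) = 3085182 - sqrt(584) = 3085182 - 2*sqrt(146)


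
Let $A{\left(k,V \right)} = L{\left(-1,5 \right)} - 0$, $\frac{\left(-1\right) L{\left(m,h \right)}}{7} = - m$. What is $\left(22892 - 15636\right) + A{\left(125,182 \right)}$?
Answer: $7249$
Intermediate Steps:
$L{\left(m,h \right)} = 7 m$ ($L{\left(m,h \right)} = - 7 \left(- m\right) = 7 m$)
$A{\left(k,V \right)} = -7$ ($A{\left(k,V \right)} = 7 \left(-1\right) - 0 = -7 + 0 = -7$)
$\left(22892 - 15636\right) + A{\left(125,182 \right)} = \left(22892 - 15636\right) - 7 = 7256 - 7 = 7249$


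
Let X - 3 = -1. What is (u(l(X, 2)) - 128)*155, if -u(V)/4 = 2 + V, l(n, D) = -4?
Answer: -18600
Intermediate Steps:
X = 2 (X = 3 - 1 = 2)
u(V) = -8 - 4*V (u(V) = -4*(2 + V) = -8 - 4*V)
(u(l(X, 2)) - 128)*155 = ((-8 - 4*(-4)) - 128)*155 = ((-8 + 16) - 128)*155 = (8 - 128)*155 = -120*155 = -18600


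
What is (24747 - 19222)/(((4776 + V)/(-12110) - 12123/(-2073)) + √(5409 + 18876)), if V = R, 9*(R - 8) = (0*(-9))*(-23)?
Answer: -40570362533288875/32662322103351572 + 7440006582010625*√24285/32662322103351572 ≈ 34.255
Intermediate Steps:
R = 8 (R = 8 + ((0*(-9))*(-23))/9 = 8 + (0*(-23))/9 = 8 + (⅑)*0 = 8 + 0 = 8)
V = 8
(24747 - 19222)/(((4776 + V)/(-12110) - 12123/(-2073)) + √(5409 + 18876)) = (24747 - 19222)/(((4776 + 8)/(-12110) - 12123/(-2073)) + √(5409 + 18876)) = 5525/((4784*(-1/12110) - 12123*(-1/2073)) + √24285) = 5525/((-2392/6055 + 4041/691) + √24285) = 5525/(22815383/4184005 + √24285)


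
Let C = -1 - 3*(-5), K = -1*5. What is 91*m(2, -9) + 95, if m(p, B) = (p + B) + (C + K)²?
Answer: 6829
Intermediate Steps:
K = -5
C = 14 (C = -1 + 15 = 14)
m(p, B) = 81 + B + p (m(p, B) = (p + B) + (14 - 5)² = (B + p) + 9² = (B + p) + 81 = 81 + B + p)
91*m(2, -9) + 95 = 91*(81 - 9 + 2) + 95 = 91*74 + 95 = 6734 + 95 = 6829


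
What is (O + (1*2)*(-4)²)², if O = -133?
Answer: 10201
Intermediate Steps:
(O + (1*2)*(-4)²)² = (-133 + (1*2)*(-4)²)² = (-133 + 2*16)² = (-133 + 32)² = (-101)² = 10201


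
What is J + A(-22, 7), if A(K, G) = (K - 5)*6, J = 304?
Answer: 142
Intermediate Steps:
A(K, G) = -30 + 6*K (A(K, G) = (-5 + K)*6 = -30 + 6*K)
J + A(-22, 7) = 304 + (-30 + 6*(-22)) = 304 + (-30 - 132) = 304 - 162 = 142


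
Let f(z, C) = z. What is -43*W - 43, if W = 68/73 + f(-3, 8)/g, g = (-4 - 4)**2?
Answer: -378615/4672 ≈ -81.039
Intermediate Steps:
g = 64 (g = (-8)**2 = 64)
W = 4133/4672 (W = 68/73 - 3/64 = 4133/4672 ≈ 0.88463)
-43*W - 43 = -43*4133/4672 - 43 = -177719/4672 - 43 = -378615/4672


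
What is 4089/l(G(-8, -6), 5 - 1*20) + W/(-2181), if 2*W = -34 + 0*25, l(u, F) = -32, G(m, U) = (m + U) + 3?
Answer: -8917565/69792 ≈ -127.77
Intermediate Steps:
G(m, U) = 3 + U + m (G(m, U) = (U + m) + 3 = 3 + U + m)
W = -17 (W = (-34 + 0*25)/2 = (-34 + 0)/2 = (½)*(-34) = -17)
4089/l(G(-8, -6), 5 - 1*20) + W/(-2181) = 4089/(-32) - 17/(-2181) = 4089*(-1/32) - 17*(-1/2181) = -4089/32 + 17/2181 = -8917565/69792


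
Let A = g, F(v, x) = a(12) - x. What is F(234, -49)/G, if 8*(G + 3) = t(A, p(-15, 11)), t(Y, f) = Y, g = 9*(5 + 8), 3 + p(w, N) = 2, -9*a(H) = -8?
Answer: 3592/837 ≈ 4.2915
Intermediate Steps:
a(H) = 8/9 (a(H) = -1/9*(-8) = 8/9)
p(w, N) = -1 (p(w, N) = -3 + 2 = -1)
g = 117 (g = 9*13 = 117)
F(v, x) = 8/9 - x
A = 117
G = 93/8 (G = -3 + (1/8)*117 = -3 + 117/8 = 93/8 ≈ 11.625)
F(234, -49)/G = (8/9 - 1*(-49))/(93/8) = (8/9 + 49)*(8/93) = (449/9)*(8/93) = 3592/837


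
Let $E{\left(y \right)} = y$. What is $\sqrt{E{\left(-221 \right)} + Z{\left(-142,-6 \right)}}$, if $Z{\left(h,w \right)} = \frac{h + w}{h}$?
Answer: $\frac{i \sqrt{1108807}}{71} \approx 14.831 i$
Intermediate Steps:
$Z{\left(h,w \right)} = \frac{h + w}{h}$
$\sqrt{E{\left(-221 \right)} + Z{\left(-142,-6 \right)}} = \sqrt{-221 + \frac{-142 - 6}{-142}} = \sqrt{-221 - - \frac{74}{71}} = \sqrt{-221 + \frac{74}{71}} = \sqrt{- \frac{15617}{71}} = \frac{i \sqrt{1108807}}{71}$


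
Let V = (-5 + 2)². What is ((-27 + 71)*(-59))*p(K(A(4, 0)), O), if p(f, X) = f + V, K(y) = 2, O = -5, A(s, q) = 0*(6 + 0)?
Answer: -28556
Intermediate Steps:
A(s, q) = 0 (A(s, q) = 0*6 = 0)
V = 9 (V = (-3)² = 9)
p(f, X) = 9 + f (p(f, X) = f + 9 = 9 + f)
((-27 + 71)*(-59))*p(K(A(4, 0)), O) = ((-27 + 71)*(-59))*(9 + 2) = (44*(-59))*11 = -2596*11 = -28556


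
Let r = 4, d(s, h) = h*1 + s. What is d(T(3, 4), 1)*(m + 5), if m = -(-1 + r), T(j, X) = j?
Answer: 8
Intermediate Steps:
d(s, h) = h + s
m = -3 (m = -(-1 + 4) = -1*3 = -3)
d(T(3, 4), 1)*(m + 5) = (1 + 3)*(-3 + 5) = 4*2 = 8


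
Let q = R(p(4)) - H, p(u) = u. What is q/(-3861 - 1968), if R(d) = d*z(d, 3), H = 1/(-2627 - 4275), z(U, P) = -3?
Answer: 82823/40231758 ≈ 0.0020586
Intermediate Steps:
H = -1/6902 (H = 1/(-6902) = -1/6902 ≈ -0.00014489)
R(d) = -3*d (R(d) = d*(-3) = -3*d)
q = -82823/6902 (q = -3*4 - 1*(-1/6902) = -12 + 1/6902 = -82823/6902 ≈ -12.000)
q/(-3861 - 1968) = -82823/(6902*(-3861 - 1968)) = -82823/6902/(-5829) = -82823/6902*(-1/5829) = 82823/40231758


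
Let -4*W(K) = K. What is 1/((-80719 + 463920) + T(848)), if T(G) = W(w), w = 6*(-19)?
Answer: 2/766459 ≈ 2.6094e-6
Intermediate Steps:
w = -114
W(K) = -K/4
T(G) = 57/2 (T(G) = -¼*(-114) = 57/2)
1/((-80719 + 463920) + T(848)) = 1/((-80719 + 463920) + 57/2) = 1/(383201 + 57/2) = 1/(766459/2) = 2/766459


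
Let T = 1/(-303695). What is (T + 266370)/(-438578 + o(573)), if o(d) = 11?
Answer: -80895237149/133190605065 ≈ -0.60736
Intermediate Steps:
T = -1/303695 ≈ -3.2928e-6
(T + 266370)/(-438578 + o(573)) = (-1/303695 + 266370)/(-438578 + 11) = (80895237149/303695)/(-438567) = (80895237149/303695)*(-1/438567) = -80895237149/133190605065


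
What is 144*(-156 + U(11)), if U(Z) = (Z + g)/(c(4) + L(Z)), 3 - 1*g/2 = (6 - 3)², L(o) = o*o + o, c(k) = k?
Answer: -381906/17 ≈ -22465.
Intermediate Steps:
L(o) = o + o² (L(o) = o² + o = o + o²)
g = -12 (g = 6 - 2*(6 - 3)² = 6 - 2*3² = 6 - 2*9 = 6 - 18 = -12)
U(Z) = (-12 + Z)/(4 + Z*(1 + Z)) (U(Z) = (Z - 12)/(4 + Z*(1 + Z)) = (-12 + Z)/(4 + Z*(1 + Z)))
144*(-156 + U(11)) = 144*(-156 + (-12 + 11)/(4 + 11*(1 + 11))) = 144*(-156 - 1/(4 + 11*12)) = 144*(-156 - 1/(4 + 132)) = 144*(-156 - 1/136) = 144*(-21217/136) = -381906/17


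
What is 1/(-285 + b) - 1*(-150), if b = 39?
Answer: 36899/246 ≈ 150.00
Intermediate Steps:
1/(-285 + b) - 1*(-150) = 1/(-285 + 39) - 1*(-150) = 1/(-246) + 150 = -1/246 + 150 = 36899/246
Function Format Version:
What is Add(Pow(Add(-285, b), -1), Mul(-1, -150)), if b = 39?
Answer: Rational(36899, 246) ≈ 150.00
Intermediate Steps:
Add(Pow(Add(-285, b), -1), Mul(-1, -150)) = Add(Pow(Add(-285, 39), -1), Mul(-1, -150)) = Add(Pow(-246, -1), 150) = Add(Rational(-1, 246), 150) = Rational(36899, 246)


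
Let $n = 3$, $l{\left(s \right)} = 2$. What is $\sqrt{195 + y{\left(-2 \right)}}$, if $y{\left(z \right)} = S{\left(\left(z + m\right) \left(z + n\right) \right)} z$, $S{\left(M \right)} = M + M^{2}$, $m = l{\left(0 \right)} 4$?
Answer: $\sqrt{111} \approx 10.536$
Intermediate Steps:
$m = 8$ ($m = 2 \cdot 4 = 8$)
$y{\left(z \right)} = z \left(1 + \left(3 + z\right) \left(8 + z\right)\right) \left(3 + z\right) \left(8 + z\right)$ ($y{\left(z \right)} = \left(z + 8\right) \left(z + 3\right) \left(1 + \left(z + 8\right) \left(z + 3\right)\right) z = \left(8 + z\right) \left(3 + z\right) \left(1 + \left(8 + z\right) \left(3 + z\right)\right) z = \left(3 + z\right) \left(8 + z\right) \left(1 + \left(3 + z\right) \left(8 + z\right)\right) z = \left(1 + \left(3 + z\right) \left(8 + z\right)\right) \left(3 + z\right) \left(8 + z\right) z = z \left(1 + \left(3 + z\right) \left(8 + z\right)\right) \left(3 + z\right) \left(8 + z\right)$)
$\sqrt{195 + y{\left(-2 \right)}} = \sqrt{195 - 2 \left(24 + \left(-2\right)^{2} + 11 \left(-2\right)\right) \left(25 + \left(-2\right)^{2} + 11 \left(-2\right)\right)} = \sqrt{195 - 2 \left(24 + 4 - 22\right) \left(25 + 4 - 22\right)} = \sqrt{195 - 12 \cdot 7} = \sqrt{195 - 84} = \sqrt{111}$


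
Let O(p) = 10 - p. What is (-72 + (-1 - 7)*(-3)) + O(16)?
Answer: -54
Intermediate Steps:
(-72 + (-1 - 7)*(-3)) + O(16) = (-72 + (-1 - 7)*(-3)) + (10 - 1*16) = (-72 - 8*(-3)) + (10 - 16) = (-72 + 24) - 6 = -48 - 6 = -54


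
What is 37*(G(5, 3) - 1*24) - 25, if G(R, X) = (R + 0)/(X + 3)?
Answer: -5293/6 ≈ -882.17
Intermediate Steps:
G(R, X) = R/(3 + X)
37*(G(5, 3) - 1*24) - 25 = 37*(5/(3 + 3) - 1*24) - 25 = 37*(5/6 - 24) - 25 = 37*(5*(⅙) - 24) - 25 = 37*(⅚ - 24) - 25 = 37*(-139/6) - 25 = -5143/6 - 25 = -5293/6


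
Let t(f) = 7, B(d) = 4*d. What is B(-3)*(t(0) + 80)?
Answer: -1044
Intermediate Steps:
B(-3)*(t(0) + 80) = (4*(-3))*(7 + 80) = -12*87 = -1044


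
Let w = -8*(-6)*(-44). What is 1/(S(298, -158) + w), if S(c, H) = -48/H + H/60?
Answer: -2370/5010961 ≈ -0.00047296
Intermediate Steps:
S(c, H) = -48/H + H/60 (S(c, H) = -48/H + H*(1/60) = -48/H + H/60)
w = -2112 (w = 48*(-44) = -2112)
1/(S(298, -158) + w) = 1/((-48/(-158) + (1/60)*(-158)) - 2112) = 1/((-48*(-1/158) - 79/30) - 2112) = 1/((24/79 - 79/30) - 2112) = 1/(-5521/2370 - 2112) = 1/(-5010961/2370) = -2370/5010961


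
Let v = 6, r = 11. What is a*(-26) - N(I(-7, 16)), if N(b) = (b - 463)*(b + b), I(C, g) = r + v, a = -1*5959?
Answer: 170098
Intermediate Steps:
a = -5959
I(C, g) = 17 (I(C, g) = 11 + 6 = 17)
N(b) = 2*b*(-463 + b) (N(b) = (-463 + b)*(2*b) = 2*b*(-463 + b))
a*(-26) - N(I(-7, 16)) = -5959*(-26) - 2*17*(-463 + 17) = 154934 - 2*17*(-446) = 154934 - 1*(-15164) = 154934 + 15164 = 170098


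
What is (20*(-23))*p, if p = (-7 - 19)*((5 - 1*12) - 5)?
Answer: -143520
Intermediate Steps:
p = 312 (p = -26*((5 - 12) - 5) = -26*(-7 - 5) = -26*(-12) = 312)
(20*(-23))*p = (20*(-23))*312 = -460*312 = -143520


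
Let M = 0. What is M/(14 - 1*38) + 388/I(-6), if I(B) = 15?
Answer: 388/15 ≈ 25.867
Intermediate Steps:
M/(14 - 1*38) + 388/I(-6) = 0/(14 - 1*38) + 388/15 = 0/(14 - 38) + 388*(1/15) = 0/(-24) + 388/15 = 0*(-1/24) + 388/15 = 0 + 388/15 = 388/15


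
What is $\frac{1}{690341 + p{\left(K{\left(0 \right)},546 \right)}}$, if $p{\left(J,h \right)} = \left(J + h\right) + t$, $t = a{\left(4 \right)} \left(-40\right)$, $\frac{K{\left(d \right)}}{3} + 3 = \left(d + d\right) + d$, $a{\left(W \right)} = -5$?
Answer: $\frac{1}{691078} \approx 1.447 \cdot 10^{-6}$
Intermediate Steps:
$K{\left(d \right)} = -9 + 9 d$ ($K{\left(d \right)} = -9 + 3 \left(\left(d + d\right) + d\right) = -9 + 3 \left(2 d + d\right) = -9 + 3 \cdot 3 d = -9 + 9 d$)
$t = 200$ ($t = \left(-5\right) \left(-40\right) = 200$)
$p{\left(J,h \right)} = 200 + J + h$ ($p{\left(J,h \right)} = \left(J + h\right) + 200 = 200 + J + h$)
$\frac{1}{690341 + p{\left(K{\left(0 \right)},546 \right)}} = \frac{1}{690341 + \left(200 + \left(-9 + 9 \cdot 0\right) + 546\right)} = \frac{1}{690341 + \left(200 + \left(-9 + 0\right) + 546\right)} = \frac{1}{690341 + \left(200 - 9 + 546\right)} = \frac{1}{690341 + 737} = \frac{1}{691078}$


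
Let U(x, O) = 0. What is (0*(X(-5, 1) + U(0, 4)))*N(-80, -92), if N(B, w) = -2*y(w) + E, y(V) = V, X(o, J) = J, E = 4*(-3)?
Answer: 0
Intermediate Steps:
E = -12
N(B, w) = -12 - 2*w (N(B, w) = -2*w - 12 = -12 - 2*w)
(0*(X(-5, 1) + U(0, 4)))*N(-80, -92) = (0*(1 + 0))*(-12 - 2*(-92)) = (0*1)*(-12 + 184) = 0*172 = 0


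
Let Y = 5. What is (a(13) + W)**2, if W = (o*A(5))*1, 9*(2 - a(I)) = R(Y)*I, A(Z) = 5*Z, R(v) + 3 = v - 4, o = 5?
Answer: 1366561/81 ≈ 16871.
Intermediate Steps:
R(v) = -7 + v (R(v) = -3 + (v - 4) = -3 + (-4 + v) = -7 + v)
a(I) = 2 + 2*I/9 (a(I) = 2 - (-7 + 5)*I/9 = 2 - (-2)*I/9 = 2 + 2*I/9)
W = 125 (W = (5*(5*5))*1 = (5*25)*1 = 125*1 = 125)
(a(13) + W)**2 = ((2 + (2/9)*13) + 125)**2 = ((2 + 26/9) + 125)**2 = (44/9 + 125)**2 = (1169/9)**2 = 1366561/81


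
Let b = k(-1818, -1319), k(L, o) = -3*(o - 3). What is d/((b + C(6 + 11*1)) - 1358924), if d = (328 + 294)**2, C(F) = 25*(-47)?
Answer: -386884/1356133 ≈ -0.28528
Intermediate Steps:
k(L, o) = 9 - 3*o (k(L, o) = -3*(-3 + o) = 9 - 3*o)
C(F) = -1175
b = 3966 (b = 9 - 3*(-1319) = 9 + 3957 = 3966)
d = 386884 (d = 622**2 = 386884)
d/((b + C(6 + 11*1)) - 1358924) = 386884/((3966 - 1175) - 1358924) = 386884/(2791 - 1358924) = 386884/(-1356133) = 386884*(-1/1356133) = -386884/1356133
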